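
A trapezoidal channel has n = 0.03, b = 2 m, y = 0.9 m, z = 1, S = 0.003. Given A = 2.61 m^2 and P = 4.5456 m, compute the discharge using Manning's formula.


R = A/P = 2.61/4.5456 = 0.574182
Q = (1/0.03) * 2.61 * 0.574182^(2/3) * 0.003^0.5

3.2919 m^3/s


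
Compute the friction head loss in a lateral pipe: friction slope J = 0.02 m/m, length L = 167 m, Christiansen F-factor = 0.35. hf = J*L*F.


hf = J * L * F = 0.02 * 167 * 0.35 = 1.1690 m

1.1690 m


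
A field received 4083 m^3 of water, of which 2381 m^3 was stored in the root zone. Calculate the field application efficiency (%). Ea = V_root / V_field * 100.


Ea = V_root / V_field * 100 = 2381 / 4083 * 100 = 58.3150%

58.3150 %


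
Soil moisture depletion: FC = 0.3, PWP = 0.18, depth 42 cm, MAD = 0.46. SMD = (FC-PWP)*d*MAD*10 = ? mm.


SMD = (FC - PWP) * d * MAD * 10
SMD = (0.3 - 0.18) * 42 * 0.46 * 10
SMD = 0.1200 * 42 * 0.46 * 10

23.1840 mm


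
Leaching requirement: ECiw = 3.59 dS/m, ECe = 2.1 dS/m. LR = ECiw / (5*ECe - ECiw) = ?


LR = ECiw / (5*ECe - ECiw)
LR = 3.59 / (5*2.1 - 3.59)
LR = 3.59 / 6.9100

0.5195


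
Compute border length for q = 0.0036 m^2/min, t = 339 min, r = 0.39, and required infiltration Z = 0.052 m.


L = q*t/((1+r)*Z)
L = 0.0036*339/((1+0.39)*0.052)
L = 1.2204/0.07228

16.8843 m


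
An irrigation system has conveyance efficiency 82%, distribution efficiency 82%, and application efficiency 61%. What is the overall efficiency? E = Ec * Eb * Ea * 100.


Ec = 0.82, Eb = 0.82, Ea = 0.61
E = 0.82 * 0.82 * 0.61 * 100 = 41.0164%

41.0164 %


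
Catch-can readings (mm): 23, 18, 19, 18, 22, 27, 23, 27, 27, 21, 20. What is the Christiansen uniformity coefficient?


mean = 22.272727 mm
MAD = 2.842975 mm
CU = (1 - 2.842975/22.272727)*100

87.2356 %


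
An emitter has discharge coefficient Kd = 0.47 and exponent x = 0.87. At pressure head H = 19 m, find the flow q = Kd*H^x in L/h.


q = Kd * H^x = 0.47 * 19^0.87 = 0.47 * 12.957333

6.0899 L/h


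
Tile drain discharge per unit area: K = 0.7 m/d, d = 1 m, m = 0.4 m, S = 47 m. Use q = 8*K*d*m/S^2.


q = 8*K*d*m/S^2
q = 8*0.7*1*0.4/47^2
q = 2.2400 / 2209

0.0010 m/d


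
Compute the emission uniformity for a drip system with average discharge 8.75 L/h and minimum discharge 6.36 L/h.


EU = (q_min/q_avg)*100 = (6.36/8.75)*100 = 72.6857%

72.6857 %


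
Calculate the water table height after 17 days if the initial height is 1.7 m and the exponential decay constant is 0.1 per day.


m = m0 * exp(-k*t)
m = 1.7 * exp(-0.1 * 17)
m = 1.7 * exp(-1.7000)

0.3106 m


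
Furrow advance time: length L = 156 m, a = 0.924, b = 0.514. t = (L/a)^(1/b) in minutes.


t = (L/a)^(1/b)
t = (156/0.924)^(1/0.514)
t = 168.831169^(1/0.514)

21555.8634 min


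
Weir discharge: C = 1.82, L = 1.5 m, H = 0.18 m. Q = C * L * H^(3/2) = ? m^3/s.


Q = C * L * H^(3/2) = 1.82 * 1.5 * 0.18^1.5 = 1.82 * 1.5 * 0.076368

0.2085 m^3/s


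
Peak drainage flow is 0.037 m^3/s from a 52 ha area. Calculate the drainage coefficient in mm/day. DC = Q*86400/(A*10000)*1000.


DC = Q * 86400 / (A * 10000) * 1000
DC = 0.037 * 86400 / (52 * 10000) * 1000
DC = 3196800.0000 / 520000

6.1477 mm/day


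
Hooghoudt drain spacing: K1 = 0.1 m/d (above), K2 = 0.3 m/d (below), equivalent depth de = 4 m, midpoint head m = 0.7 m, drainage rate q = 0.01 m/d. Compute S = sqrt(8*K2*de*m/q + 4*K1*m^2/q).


S^2 = 8*K2*de*m/q + 4*K1*m^2/q
S^2 = 8*0.3*4*0.7/0.01 + 4*0.1*0.7^2/0.01
S = sqrt(691.6000)

26.2983 m


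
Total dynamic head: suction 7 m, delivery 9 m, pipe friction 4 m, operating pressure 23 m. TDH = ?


TDH = Hs + Hd + hf + Hp = 7 + 9 + 4 + 23 = 43

43 m


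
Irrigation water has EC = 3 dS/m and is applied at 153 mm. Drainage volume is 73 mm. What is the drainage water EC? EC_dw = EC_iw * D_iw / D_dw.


EC_dw = EC_iw * D_iw / D_dw
EC_dw = 3 * 153 / 73
EC_dw = 459 / 73

6.2877 dS/m


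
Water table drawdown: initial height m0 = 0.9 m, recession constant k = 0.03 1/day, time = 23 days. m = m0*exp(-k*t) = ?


m = m0 * exp(-k*t)
m = 0.9 * exp(-0.03 * 23)
m = 0.9 * exp(-0.6900)

0.4514 m


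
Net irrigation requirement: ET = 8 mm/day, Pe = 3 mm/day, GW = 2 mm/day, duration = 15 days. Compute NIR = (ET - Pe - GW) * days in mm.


Daily deficit = ET - Pe - GW = 8 - 3 - 2 = 3 mm/day
NIR = 3 * 15 = 45 mm

45.0000 mm


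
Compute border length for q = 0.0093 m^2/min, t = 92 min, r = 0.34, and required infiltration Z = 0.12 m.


L = q*t/((1+r)*Z)
L = 0.0093*92/((1+0.34)*0.12)
L = 0.8556/0.1608

5.3209 m


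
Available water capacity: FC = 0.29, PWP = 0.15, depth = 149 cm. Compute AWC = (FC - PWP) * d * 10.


AWC = (FC - PWP) * d * 10
AWC = (0.29 - 0.15) * 149 * 10
AWC = 0.1400 * 149 * 10

208.6000 mm


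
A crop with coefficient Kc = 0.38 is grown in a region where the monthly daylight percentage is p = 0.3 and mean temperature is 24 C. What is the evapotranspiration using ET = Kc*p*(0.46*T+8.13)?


ET = Kc * p * (0.46*T + 8.13)
ET = 0.38 * 0.3 * (0.46*24 + 8.13)
ET = 0.38 * 0.3 * 19.1700

2.1854 mm/day


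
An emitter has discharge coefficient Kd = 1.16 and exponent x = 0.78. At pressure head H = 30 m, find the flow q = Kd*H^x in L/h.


q = Kd * H^x = 1.16 * 30^0.78 = 1.16 * 14.195627

16.4669 L/h


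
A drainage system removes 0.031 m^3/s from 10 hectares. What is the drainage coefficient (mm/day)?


DC = Q * 86400 / (A * 10000) * 1000
DC = 0.031 * 86400 / (10 * 10000) * 1000
DC = 2678400.0000 / 100000

26.7840 mm/day


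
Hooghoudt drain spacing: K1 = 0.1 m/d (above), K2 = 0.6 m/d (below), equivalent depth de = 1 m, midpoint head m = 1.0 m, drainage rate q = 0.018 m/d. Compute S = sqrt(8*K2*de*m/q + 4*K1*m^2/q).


S^2 = 8*K2*de*m/q + 4*K1*m^2/q
S^2 = 8*0.6*1*1.0/0.018 + 4*0.1*1.0^2/0.018
S = sqrt(288.8889)

16.9967 m


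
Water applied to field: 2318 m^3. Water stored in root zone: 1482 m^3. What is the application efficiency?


Ea = V_root / V_field * 100 = 1482 / 2318 * 100 = 63.9344%

63.9344 %


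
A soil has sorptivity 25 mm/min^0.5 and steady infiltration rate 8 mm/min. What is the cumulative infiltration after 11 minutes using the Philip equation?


F = S*sqrt(t) + A*t
F = 25*sqrt(11) + 8*11
F = 25*3.316625 + 88

170.9156 mm


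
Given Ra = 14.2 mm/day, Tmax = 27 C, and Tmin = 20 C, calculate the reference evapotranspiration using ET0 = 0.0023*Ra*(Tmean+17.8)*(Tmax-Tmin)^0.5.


Tmean = (Tmax + Tmin)/2 = (27 + 20)/2 = 23.5
ET0 = 0.0023 * 14.2 * (23.5 + 17.8) * sqrt(27 - 20)
ET0 = 0.0023 * 14.2 * 41.3 * 2.645751

3.5687 mm/day


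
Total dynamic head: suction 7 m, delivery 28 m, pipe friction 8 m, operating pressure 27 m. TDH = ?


TDH = Hs + Hd + hf + Hp = 7 + 28 + 8 + 27 = 70

70 m


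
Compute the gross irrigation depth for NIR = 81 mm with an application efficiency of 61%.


Ea = 61% = 0.61
GID = NIR / Ea = 81 / 0.61 = 132.7869 mm

132.7869 mm


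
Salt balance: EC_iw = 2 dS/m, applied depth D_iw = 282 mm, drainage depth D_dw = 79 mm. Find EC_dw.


EC_dw = EC_iw * D_iw / D_dw
EC_dw = 2 * 282 / 79
EC_dw = 564 / 79

7.1392 dS/m


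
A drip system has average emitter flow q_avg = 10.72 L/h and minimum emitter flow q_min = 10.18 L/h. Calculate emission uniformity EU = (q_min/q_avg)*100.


EU = (q_min/q_avg)*100 = (10.18/10.72)*100 = 94.9627%

94.9627 %


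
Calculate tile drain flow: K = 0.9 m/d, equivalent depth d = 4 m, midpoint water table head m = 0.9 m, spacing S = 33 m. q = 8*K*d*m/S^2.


q = 8*K*d*m/S^2
q = 8*0.9*4*0.9/33^2
q = 25.9200 / 1089

0.0238 m/d


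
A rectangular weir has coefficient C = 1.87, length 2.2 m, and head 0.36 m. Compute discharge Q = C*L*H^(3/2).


Q = C * L * H^(3/2) = 1.87 * 2.2 * 0.36^1.5 = 1.87 * 2.2 * 0.216000

0.8886 m^3/s


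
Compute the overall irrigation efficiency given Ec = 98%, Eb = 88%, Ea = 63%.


Ec = 0.98, Eb = 0.88, Ea = 0.63
E = 0.98 * 0.88 * 0.63 * 100 = 54.3312%

54.3312 %


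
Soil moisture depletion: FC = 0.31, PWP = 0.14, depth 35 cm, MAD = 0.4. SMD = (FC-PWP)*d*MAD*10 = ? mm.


SMD = (FC - PWP) * d * MAD * 10
SMD = (0.31 - 0.14) * 35 * 0.4 * 10
SMD = 0.1700 * 35 * 0.4 * 10

23.8000 mm


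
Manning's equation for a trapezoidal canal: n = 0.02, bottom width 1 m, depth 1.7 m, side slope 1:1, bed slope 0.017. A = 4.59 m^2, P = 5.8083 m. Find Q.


R = A/P = 4.59/5.8083 = 0.790248
Q = (1/0.02) * 4.59 * 0.790248^(2/3) * 0.017^0.5

25.5770 m^3/s


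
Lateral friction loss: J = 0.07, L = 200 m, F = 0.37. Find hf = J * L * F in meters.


hf = J * L * F = 0.07 * 200 * 0.37 = 5.1800 m

5.1800 m


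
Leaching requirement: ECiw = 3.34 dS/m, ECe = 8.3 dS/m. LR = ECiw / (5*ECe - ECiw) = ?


LR = ECiw / (5*ECe - ECiw)
LR = 3.34 / (5*8.3 - 3.34)
LR = 3.34 / 38.1600

0.0875


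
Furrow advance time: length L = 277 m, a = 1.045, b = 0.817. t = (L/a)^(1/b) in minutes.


t = (L/a)^(1/b)
t = (277/1.045)^(1/0.817)
t = 265.071770^(1/0.817)

925.0670 min


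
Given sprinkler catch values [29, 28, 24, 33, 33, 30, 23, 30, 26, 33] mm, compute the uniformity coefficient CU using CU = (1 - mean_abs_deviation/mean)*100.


mean = 28.900000 mm
MAD = 2.920000 mm
CU = (1 - 2.920000/28.900000)*100

89.8962 %


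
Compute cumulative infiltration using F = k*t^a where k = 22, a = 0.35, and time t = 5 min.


F = k * t^a = 22 * 5^0.35
F = 22 * 1.756465

38.6422 mm


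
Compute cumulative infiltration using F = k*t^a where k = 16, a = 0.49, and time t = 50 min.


F = k * t^a = 16 * 50^0.49
F = 16 * 6.799787

108.7966 mm


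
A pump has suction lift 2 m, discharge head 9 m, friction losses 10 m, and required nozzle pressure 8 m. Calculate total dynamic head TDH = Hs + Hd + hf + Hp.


TDH = Hs + Hd + hf + Hp = 2 + 9 + 10 + 8 = 29

29 m


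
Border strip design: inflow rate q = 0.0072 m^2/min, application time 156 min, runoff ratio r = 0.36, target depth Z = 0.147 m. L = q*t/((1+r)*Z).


L = q*t/((1+r)*Z)
L = 0.0072*156/((1+0.36)*0.147)
L = 1.1232/0.19992

5.6182 m


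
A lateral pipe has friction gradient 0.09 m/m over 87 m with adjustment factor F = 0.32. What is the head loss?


hf = J * L * F = 0.09 * 87 * 0.32 = 2.5056 m

2.5056 m


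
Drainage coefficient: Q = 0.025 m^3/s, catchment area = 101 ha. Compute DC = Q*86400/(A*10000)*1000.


DC = Q * 86400 / (A * 10000) * 1000
DC = 0.025 * 86400 / (101 * 10000) * 1000
DC = 2160000.0000 / 1010000

2.1386 mm/day


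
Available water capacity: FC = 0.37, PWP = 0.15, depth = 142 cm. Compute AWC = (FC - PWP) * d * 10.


AWC = (FC - PWP) * d * 10
AWC = (0.37 - 0.15) * 142 * 10
AWC = 0.2200 * 142 * 10

312.4000 mm


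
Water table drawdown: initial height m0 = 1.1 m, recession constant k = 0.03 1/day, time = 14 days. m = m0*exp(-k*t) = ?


m = m0 * exp(-k*t)
m = 1.1 * exp(-0.03 * 14)
m = 1.1 * exp(-0.4200)

0.7228 m


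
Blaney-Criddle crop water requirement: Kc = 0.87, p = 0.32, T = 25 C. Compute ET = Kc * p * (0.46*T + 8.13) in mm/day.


ET = Kc * p * (0.46*T + 8.13)
ET = 0.87 * 0.32 * (0.46*25 + 8.13)
ET = 0.87 * 0.32 * 19.6300

5.4650 mm/day


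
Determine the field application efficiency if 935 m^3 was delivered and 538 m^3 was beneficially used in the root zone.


Ea = V_root / V_field * 100 = 538 / 935 * 100 = 57.5401%

57.5401 %


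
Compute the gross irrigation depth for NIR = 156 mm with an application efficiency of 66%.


Ea = 66% = 0.66
GID = NIR / Ea = 156 / 0.66 = 236.3636 mm

236.3636 mm


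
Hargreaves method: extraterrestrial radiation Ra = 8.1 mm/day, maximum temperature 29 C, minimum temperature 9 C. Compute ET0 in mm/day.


Tmean = (Tmax + Tmin)/2 = (29 + 9)/2 = 19.0
ET0 = 0.0023 * 8.1 * (19.0 + 17.8) * sqrt(29 - 9)
ET0 = 0.0023 * 8.1 * 36.8 * 4.472136

3.0660 mm/day


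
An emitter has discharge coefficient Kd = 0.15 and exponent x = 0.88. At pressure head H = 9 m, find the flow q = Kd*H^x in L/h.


q = Kd * H^x = 0.15 * 9^0.88 = 0.15 * 6.914064

1.0371 L/h


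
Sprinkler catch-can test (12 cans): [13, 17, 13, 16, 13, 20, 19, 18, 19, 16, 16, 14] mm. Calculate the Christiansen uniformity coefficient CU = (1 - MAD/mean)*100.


mean = 16.166667 mm
MAD = 2.027778 mm
CU = (1 - 2.027778/16.166667)*100

87.4570 %


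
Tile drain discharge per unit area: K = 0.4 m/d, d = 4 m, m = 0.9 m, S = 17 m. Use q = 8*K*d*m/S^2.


q = 8*K*d*m/S^2
q = 8*0.4*4*0.9/17^2
q = 11.5200 / 289

0.0399 m/d


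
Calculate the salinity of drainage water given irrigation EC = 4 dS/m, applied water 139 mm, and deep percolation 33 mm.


EC_dw = EC_iw * D_iw / D_dw
EC_dw = 4 * 139 / 33
EC_dw = 556 / 33

16.8485 dS/m


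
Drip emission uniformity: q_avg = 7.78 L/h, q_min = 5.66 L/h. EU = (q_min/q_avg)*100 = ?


EU = (q_min/q_avg)*100 = (5.66/7.78)*100 = 72.7506%

72.7506 %


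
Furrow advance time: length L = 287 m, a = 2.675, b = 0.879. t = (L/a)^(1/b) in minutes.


t = (L/a)^(1/b)
t = (287/2.675)^(1/0.879)
t = 107.289720^(1/0.879)

204.2102 min


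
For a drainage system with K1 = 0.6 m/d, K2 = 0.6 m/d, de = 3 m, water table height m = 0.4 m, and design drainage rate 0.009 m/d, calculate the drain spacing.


S^2 = 8*K2*de*m/q + 4*K1*m^2/q
S^2 = 8*0.6*3*0.4/0.009 + 4*0.6*0.4^2/0.009
S = sqrt(682.6667)

26.1279 m


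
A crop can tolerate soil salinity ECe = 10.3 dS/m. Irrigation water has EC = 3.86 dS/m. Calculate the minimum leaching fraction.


LR = ECiw / (5*ECe - ECiw)
LR = 3.86 / (5*10.3 - 3.86)
LR = 3.86 / 47.6400

0.0810


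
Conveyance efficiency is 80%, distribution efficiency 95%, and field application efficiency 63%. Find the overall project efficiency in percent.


Ec = 0.8, Eb = 0.95, Ea = 0.63
E = 0.8 * 0.95 * 0.63 * 100 = 47.8800%

47.8800 %


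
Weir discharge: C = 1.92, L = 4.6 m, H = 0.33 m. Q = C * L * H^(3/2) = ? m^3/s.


Q = C * L * H^(3/2) = 1.92 * 4.6 * 0.33^1.5 = 1.92 * 4.6 * 0.189571

1.6743 m^3/s


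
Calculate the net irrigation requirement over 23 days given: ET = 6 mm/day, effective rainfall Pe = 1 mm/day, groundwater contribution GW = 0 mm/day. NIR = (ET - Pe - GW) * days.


Daily deficit = ET - Pe - GW = 6 - 1 - 0 = 5 mm/day
NIR = 5 * 23 = 115 mm

115.0000 mm


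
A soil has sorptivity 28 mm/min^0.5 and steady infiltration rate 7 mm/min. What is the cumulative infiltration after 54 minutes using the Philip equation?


F = S*sqrt(t) + A*t
F = 28*sqrt(54) + 7*54
F = 28*7.348469 + 378

583.7571 mm


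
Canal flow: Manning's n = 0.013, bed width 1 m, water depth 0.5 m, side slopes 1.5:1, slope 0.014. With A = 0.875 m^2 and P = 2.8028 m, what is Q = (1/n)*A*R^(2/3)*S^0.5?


R = A/P = 0.875/2.8028 = 0.312188
Q = (1/0.013) * 0.875 * 0.312188^(2/3) * 0.014^0.5

3.6650 m^3/s


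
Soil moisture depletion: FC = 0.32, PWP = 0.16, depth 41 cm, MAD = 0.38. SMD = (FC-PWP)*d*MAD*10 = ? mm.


SMD = (FC - PWP) * d * MAD * 10
SMD = (0.32 - 0.16) * 41 * 0.38 * 10
SMD = 0.1600 * 41 * 0.38 * 10

24.9280 mm


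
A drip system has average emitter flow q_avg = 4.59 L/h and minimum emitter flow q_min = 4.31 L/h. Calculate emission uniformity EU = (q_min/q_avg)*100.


EU = (q_min/q_avg)*100 = (4.31/4.59)*100 = 93.8998%

93.8998 %


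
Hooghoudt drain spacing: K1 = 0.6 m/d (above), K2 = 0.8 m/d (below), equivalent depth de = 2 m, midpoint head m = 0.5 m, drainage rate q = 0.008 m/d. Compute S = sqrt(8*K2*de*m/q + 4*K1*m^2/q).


S^2 = 8*K2*de*m/q + 4*K1*m^2/q
S^2 = 8*0.8*2*0.5/0.008 + 4*0.6*0.5^2/0.008
S = sqrt(875.0000)

29.5804 m


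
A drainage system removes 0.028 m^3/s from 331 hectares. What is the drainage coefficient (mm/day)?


DC = Q * 86400 / (A * 10000) * 1000
DC = 0.028 * 86400 / (331 * 10000) * 1000
DC = 2419200.0000 / 3310000

0.7309 mm/day


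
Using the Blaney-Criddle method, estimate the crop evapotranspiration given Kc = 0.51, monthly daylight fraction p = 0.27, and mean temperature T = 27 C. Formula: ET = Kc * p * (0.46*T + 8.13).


ET = Kc * p * (0.46*T + 8.13)
ET = 0.51 * 0.27 * (0.46*27 + 8.13)
ET = 0.51 * 0.27 * 20.5500

2.8297 mm/day


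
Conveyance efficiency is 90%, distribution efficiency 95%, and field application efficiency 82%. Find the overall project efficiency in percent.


Ec = 0.9, Eb = 0.95, Ea = 0.82
E = 0.9 * 0.95 * 0.82 * 100 = 70.1100%

70.1100 %


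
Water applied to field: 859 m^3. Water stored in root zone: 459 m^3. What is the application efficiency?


Ea = V_root / V_field * 100 = 459 / 859 * 100 = 53.4342%

53.4342 %


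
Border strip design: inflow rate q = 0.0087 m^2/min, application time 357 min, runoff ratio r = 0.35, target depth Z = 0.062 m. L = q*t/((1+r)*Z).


L = q*t/((1+r)*Z)
L = 0.0087*357/((1+0.35)*0.062)
L = 3.1059/0.0837

37.1075 m


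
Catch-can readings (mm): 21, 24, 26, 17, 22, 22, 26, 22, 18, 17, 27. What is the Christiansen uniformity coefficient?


mean = 22.000000 mm
MAD = 2.727273 mm
CU = (1 - 2.727273/22.000000)*100

87.6033 %


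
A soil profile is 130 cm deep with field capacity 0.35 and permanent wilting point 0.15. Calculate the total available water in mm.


AWC = (FC - PWP) * d * 10
AWC = (0.35 - 0.15) * 130 * 10
AWC = 0.2000 * 130 * 10

260.0000 mm


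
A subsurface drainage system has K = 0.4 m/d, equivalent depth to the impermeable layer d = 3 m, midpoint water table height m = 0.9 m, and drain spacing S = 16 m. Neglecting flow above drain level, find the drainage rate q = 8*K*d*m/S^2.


q = 8*K*d*m/S^2
q = 8*0.4*3*0.9/16^2
q = 8.6400 / 256

0.0338 m/d


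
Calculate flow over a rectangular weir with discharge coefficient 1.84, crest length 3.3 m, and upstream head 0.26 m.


Q = C * L * H^(3/2) = 1.84 * 3.3 * 0.26^1.5 = 1.84 * 3.3 * 0.132575

0.8050 m^3/s


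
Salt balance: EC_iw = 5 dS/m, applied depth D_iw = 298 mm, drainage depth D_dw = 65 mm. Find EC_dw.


EC_dw = EC_iw * D_iw / D_dw
EC_dw = 5 * 298 / 65
EC_dw = 1490 / 65

22.9231 dS/m


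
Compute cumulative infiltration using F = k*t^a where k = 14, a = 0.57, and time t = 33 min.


F = k * t^a = 14 * 33^0.57
F = 14 * 7.337582

102.7261 mm


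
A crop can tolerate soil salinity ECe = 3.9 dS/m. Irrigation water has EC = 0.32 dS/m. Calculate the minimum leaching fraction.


LR = ECiw / (5*ECe - ECiw)
LR = 0.32 / (5*3.9 - 0.32)
LR = 0.32 / 19.1800

0.0167


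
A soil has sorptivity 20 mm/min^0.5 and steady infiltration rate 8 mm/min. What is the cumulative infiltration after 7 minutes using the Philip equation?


F = S*sqrt(t) + A*t
F = 20*sqrt(7) + 8*7
F = 20*2.645751 + 56

108.9150 mm


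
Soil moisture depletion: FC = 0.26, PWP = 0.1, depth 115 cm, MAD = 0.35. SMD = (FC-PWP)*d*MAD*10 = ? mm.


SMD = (FC - PWP) * d * MAD * 10
SMD = (0.26 - 0.1) * 115 * 0.35 * 10
SMD = 0.1600 * 115 * 0.35 * 10

64.4000 mm


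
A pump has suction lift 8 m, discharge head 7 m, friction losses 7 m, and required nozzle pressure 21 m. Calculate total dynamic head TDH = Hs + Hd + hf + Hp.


TDH = Hs + Hd + hf + Hp = 8 + 7 + 7 + 21 = 43

43 m


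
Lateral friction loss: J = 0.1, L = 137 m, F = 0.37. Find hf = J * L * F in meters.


hf = J * L * F = 0.1 * 137 * 0.37 = 5.0690 m

5.0690 m


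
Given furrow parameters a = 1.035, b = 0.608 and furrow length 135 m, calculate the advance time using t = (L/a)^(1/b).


t = (L/a)^(1/b)
t = (135/1.035)^(1/0.608)
t = 130.434783^(1/0.608)

3014.8485 min


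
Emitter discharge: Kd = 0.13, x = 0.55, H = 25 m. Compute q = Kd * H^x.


q = Kd * H^x = 0.13 * 25^0.55 = 0.13 * 5.873095

0.7635 L/h


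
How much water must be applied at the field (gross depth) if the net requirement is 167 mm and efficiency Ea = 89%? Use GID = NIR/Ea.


Ea = 89% = 0.89
GID = NIR / Ea = 167 / 0.89 = 187.6404 mm

187.6404 mm


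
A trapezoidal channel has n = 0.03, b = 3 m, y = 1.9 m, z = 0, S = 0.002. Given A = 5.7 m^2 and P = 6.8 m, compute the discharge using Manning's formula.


R = A/P = 5.7/6.8 = 0.838235
Q = (1/0.03) * 5.7 * 0.838235^(2/3) * 0.002^0.5

7.5540 m^3/s


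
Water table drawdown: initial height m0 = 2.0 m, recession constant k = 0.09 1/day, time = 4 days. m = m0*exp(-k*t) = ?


m = m0 * exp(-k*t)
m = 2.0 * exp(-0.09 * 4)
m = 2.0 * exp(-0.3600)

1.3954 m


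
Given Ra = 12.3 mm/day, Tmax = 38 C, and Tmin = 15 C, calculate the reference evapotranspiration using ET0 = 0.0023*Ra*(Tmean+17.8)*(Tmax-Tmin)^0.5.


Tmean = (Tmax + Tmin)/2 = (38 + 15)/2 = 26.5
ET0 = 0.0023 * 12.3 * (26.5 + 17.8) * sqrt(38 - 15)
ET0 = 0.0023 * 12.3 * 44.3 * 4.795832

6.0104 mm/day


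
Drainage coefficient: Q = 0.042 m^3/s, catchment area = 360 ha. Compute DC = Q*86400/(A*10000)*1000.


DC = Q * 86400 / (A * 10000) * 1000
DC = 0.042 * 86400 / (360 * 10000) * 1000
DC = 3628800.0000 / 3600000

1.0080 mm/day


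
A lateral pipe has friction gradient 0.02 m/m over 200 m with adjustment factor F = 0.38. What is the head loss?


hf = J * L * F = 0.02 * 200 * 0.38 = 1.5200 m

1.5200 m


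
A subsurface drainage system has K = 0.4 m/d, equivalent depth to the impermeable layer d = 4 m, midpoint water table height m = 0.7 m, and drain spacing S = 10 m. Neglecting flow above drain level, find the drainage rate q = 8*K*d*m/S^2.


q = 8*K*d*m/S^2
q = 8*0.4*4*0.7/10^2
q = 8.9600 / 100

0.0896 m/d


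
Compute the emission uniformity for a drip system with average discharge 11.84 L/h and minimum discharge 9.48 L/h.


EU = (q_min/q_avg)*100 = (9.48/11.84)*100 = 80.0676%

80.0676 %


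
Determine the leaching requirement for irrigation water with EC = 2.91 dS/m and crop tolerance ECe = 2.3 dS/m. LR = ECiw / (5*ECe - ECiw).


LR = ECiw / (5*ECe - ECiw)
LR = 2.91 / (5*2.3 - 2.91)
LR = 2.91 / 8.5900

0.3388


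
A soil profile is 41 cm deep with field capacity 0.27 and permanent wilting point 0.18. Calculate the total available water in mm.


AWC = (FC - PWP) * d * 10
AWC = (0.27 - 0.18) * 41 * 10
AWC = 0.0900 * 41 * 10

36.9000 mm


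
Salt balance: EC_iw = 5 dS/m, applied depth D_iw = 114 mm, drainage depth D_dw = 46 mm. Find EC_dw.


EC_dw = EC_iw * D_iw / D_dw
EC_dw = 5 * 114 / 46
EC_dw = 570 / 46

12.3913 dS/m


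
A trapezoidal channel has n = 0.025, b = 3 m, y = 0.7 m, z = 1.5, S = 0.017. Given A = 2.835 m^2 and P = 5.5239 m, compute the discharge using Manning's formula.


R = A/P = 2.835/5.5239 = 0.513224
Q = (1/0.025) * 2.835 * 0.513224^(2/3) * 0.017^0.5

9.4778 m^3/s


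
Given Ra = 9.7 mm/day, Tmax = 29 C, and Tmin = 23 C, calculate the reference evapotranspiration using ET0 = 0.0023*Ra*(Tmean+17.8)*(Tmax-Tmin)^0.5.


Tmean = (Tmax + Tmin)/2 = (29 + 23)/2 = 26.0
ET0 = 0.0023 * 9.7 * (26.0 + 17.8) * sqrt(29 - 23)
ET0 = 0.0023 * 9.7 * 43.8 * 2.449490

2.3936 mm/day


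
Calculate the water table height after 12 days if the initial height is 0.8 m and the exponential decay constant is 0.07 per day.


m = m0 * exp(-k*t)
m = 0.8 * exp(-0.07 * 12)
m = 0.8 * exp(-0.8400)

0.3454 m


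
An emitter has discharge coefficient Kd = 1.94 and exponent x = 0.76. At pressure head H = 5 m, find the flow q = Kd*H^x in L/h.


q = Kd * H^x = 1.94 * 5^0.76 = 1.94 * 3.397952

6.5920 L/h


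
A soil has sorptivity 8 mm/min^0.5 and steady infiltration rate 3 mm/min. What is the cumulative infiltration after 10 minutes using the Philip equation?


F = S*sqrt(t) + A*t
F = 8*sqrt(10) + 3*10
F = 8*3.162278 + 30

55.2982 mm


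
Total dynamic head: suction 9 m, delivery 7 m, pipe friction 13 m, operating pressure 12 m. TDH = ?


TDH = Hs + Hd + hf + Hp = 9 + 7 + 13 + 12 = 41

41 m


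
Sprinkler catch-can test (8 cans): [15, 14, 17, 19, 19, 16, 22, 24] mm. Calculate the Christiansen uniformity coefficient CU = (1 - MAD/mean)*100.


mean = 18.250000 mm
MAD = 2.750000 mm
CU = (1 - 2.750000/18.250000)*100

84.9315 %


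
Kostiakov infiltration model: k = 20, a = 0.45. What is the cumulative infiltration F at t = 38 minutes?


F = k * t^a = 20 * 38^0.45
F = 20 * 5.139284

102.7857 mm


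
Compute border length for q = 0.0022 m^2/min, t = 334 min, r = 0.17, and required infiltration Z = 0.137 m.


L = q*t/((1+r)*Z)
L = 0.0022*334/((1+0.17)*0.137)
L = 0.7348/0.16029

4.5842 m


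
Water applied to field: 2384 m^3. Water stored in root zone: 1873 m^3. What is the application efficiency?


Ea = V_root / V_field * 100 = 1873 / 2384 * 100 = 78.5654%

78.5654 %


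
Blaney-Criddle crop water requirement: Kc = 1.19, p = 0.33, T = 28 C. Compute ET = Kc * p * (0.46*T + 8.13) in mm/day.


ET = Kc * p * (0.46*T + 8.13)
ET = 1.19 * 0.33 * (0.46*28 + 8.13)
ET = 1.19 * 0.33 * 21.0100

8.2506 mm/day


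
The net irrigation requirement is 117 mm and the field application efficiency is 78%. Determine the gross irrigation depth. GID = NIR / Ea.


Ea = 78% = 0.78
GID = NIR / Ea = 117 / 0.78 = 150.0000 mm

150.0000 mm


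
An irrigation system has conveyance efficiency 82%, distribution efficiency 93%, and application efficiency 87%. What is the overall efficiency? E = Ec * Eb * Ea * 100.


Ec = 0.82, Eb = 0.93, Ea = 0.87
E = 0.82 * 0.93 * 0.87 * 100 = 66.3462%

66.3462 %


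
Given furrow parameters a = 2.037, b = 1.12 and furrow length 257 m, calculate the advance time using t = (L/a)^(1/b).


t = (L/a)^(1/b)
t = (257/2.037)^(1/1.12)
t = 126.165930^(1/1.12)

75.1348 min


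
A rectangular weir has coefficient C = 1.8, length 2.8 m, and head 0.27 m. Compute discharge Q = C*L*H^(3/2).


Q = C * L * H^(3/2) = 1.8 * 2.8 * 0.27^1.5 = 1.8 * 2.8 * 0.140296

0.7071 m^3/s


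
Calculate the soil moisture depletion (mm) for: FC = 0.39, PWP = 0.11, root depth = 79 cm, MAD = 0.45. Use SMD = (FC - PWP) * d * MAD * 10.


SMD = (FC - PWP) * d * MAD * 10
SMD = (0.39 - 0.11) * 79 * 0.45 * 10
SMD = 0.2800 * 79 * 0.45 * 10

99.5400 mm


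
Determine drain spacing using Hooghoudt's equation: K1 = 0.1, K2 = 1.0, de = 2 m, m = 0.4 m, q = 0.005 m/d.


S^2 = 8*K2*de*m/q + 4*K1*m^2/q
S^2 = 8*1.0*2*0.4/0.005 + 4*0.1*0.4^2/0.005
S = sqrt(1292.8000)

35.9555 m


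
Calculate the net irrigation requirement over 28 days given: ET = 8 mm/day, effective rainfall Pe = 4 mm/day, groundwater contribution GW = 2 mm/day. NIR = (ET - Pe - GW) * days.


Daily deficit = ET - Pe - GW = 8 - 4 - 2 = 2 mm/day
NIR = 2 * 28 = 56 mm

56.0000 mm


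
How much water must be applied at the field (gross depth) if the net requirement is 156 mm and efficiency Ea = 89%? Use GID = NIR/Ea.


Ea = 89% = 0.89
GID = NIR / Ea = 156 / 0.89 = 175.2809 mm

175.2809 mm


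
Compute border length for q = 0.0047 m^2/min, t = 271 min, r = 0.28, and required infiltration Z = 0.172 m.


L = q*t/((1+r)*Z)
L = 0.0047*271/((1+0.28)*0.172)
L = 1.2737/0.22016

5.7853 m


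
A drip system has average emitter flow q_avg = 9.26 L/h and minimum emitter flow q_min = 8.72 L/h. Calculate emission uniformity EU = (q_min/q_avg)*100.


EU = (q_min/q_avg)*100 = (8.72/9.26)*100 = 94.1685%

94.1685 %


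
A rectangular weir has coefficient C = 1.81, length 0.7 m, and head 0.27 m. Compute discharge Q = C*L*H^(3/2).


Q = C * L * H^(3/2) = 1.81 * 0.7 * 0.27^1.5 = 1.81 * 0.7 * 0.140296

0.1778 m^3/s


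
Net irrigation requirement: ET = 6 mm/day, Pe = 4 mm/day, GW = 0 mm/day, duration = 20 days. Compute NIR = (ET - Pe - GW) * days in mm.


Daily deficit = ET - Pe - GW = 6 - 4 - 0 = 2 mm/day
NIR = 2 * 20 = 40 mm

40.0000 mm


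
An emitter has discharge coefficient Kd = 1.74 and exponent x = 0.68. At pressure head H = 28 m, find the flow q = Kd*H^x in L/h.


q = Kd * H^x = 1.74 * 28^0.68 = 1.74 * 9.639788

16.7732 L/h


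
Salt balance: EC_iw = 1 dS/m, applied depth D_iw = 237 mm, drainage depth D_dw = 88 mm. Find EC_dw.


EC_dw = EC_iw * D_iw / D_dw
EC_dw = 1 * 237 / 88
EC_dw = 237 / 88

2.6932 dS/m


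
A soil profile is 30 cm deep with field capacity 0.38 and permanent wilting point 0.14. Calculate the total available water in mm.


AWC = (FC - PWP) * d * 10
AWC = (0.38 - 0.14) * 30 * 10
AWC = 0.2400 * 30 * 10

72.0000 mm


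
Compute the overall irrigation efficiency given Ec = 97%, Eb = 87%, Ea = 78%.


Ec = 0.97, Eb = 0.87, Ea = 0.78
E = 0.97 * 0.87 * 0.78 * 100 = 65.8242%

65.8242 %


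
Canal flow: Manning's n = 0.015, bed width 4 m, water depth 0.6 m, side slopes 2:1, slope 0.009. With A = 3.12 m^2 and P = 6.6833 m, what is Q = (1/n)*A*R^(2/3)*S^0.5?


R = A/P = 3.12/6.6833 = 0.466835
Q = (1/0.015) * 3.12 * 0.466835^(2/3) * 0.009^0.5

11.8748 m^3/s


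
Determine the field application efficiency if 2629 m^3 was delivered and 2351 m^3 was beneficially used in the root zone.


Ea = V_root / V_field * 100 = 2351 / 2629 * 100 = 89.4256%

89.4256 %


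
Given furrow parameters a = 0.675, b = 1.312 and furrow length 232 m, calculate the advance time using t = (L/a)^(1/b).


t = (L/a)^(1/b)
t = (232/0.675)^(1/1.312)
t = 343.703704^(1/1.312)

85.7171 min


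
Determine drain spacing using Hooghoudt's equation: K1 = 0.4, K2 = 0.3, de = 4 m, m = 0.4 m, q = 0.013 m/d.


S^2 = 8*K2*de*m/q + 4*K1*m^2/q
S^2 = 8*0.3*4*0.4/0.013 + 4*0.4*0.4^2/0.013
S = sqrt(315.0769)

17.7504 m


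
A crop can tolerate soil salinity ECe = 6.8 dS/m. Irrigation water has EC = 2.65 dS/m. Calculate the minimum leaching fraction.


LR = ECiw / (5*ECe - ECiw)
LR = 2.65 / (5*6.8 - 2.65)
LR = 2.65 / 31.3500

0.0845


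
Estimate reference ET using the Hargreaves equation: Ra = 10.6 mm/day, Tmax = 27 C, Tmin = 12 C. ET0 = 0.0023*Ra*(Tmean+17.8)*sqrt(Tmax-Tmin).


Tmean = (Tmax + Tmin)/2 = (27 + 12)/2 = 19.5
ET0 = 0.0023 * 10.6 * (19.5 + 17.8) * sqrt(27 - 12)
ET0 = 0.0023 * 10.6 * 37.3 * 3.872983

3.5220 mm/day


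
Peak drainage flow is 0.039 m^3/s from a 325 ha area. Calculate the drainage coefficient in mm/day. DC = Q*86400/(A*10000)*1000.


DC = Q * 86400 / (A * 10000) * 1000
DC = 0.039 * 86400 / (325 * 10000) * 1000
DC = 3369600.0000 / 3250000

1.0368 mm/day


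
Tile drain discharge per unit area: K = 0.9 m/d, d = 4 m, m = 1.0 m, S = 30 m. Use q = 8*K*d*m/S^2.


q = 8*K*d*m/S^2
q = 8*0.9*4*1.0/30^2
q = 28.8000 / 900

0.0320 m/d


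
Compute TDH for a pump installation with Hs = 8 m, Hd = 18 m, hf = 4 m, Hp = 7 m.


TDH = Hs + Hd + hf + Hp = 8 + 18 + 4 + 7 = 37

37 m


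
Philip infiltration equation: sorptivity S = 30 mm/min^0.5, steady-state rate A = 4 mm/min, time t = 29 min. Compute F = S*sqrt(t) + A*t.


F = S*sqrt(t) + A*t
F = 30*sqrt(29) + 4*29
F = 30*5.385165 + 116

277.5549 mm


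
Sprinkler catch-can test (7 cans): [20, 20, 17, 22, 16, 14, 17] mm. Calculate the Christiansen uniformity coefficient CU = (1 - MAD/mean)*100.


mean = 18.000000 mm
MAD = 2.285714 mm
CU = (1 - 2.285714/18.000000)*100

87.3016 %


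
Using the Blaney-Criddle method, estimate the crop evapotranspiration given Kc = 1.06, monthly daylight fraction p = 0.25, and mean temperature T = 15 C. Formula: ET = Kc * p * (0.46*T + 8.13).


ET = Kc * p * (0.46*T + 8.13)
ET = 1.06 * 0.25 * (0.46*15 + 8.13)
ET = 1.06 * 0.25 * 15.0300

3.9830 mm/day


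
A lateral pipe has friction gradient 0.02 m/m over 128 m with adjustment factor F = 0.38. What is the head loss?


hf = J * L * F = 0.02 * 128 * 0.38 = 0.9728 m

0.9728 m


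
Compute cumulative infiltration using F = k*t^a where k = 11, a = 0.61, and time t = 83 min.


F = k * t^a = 11 * 83^0.61
F = 11 * 14.812816

162.9410 mm


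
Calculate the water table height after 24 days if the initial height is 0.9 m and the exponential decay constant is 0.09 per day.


m = m0 * exp(-k*t)
m = 0.9 * exp(-0.09 * 24)
m = 0.9 * exp(-2.1600)

0.1038 m


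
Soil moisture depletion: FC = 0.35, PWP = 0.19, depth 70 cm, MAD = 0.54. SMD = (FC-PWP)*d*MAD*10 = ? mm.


SMD = (FC - PWP) * d * MAD * 10
SMD = (0.35 - 0.19) * 70 * 0.54 * 10
SMD = 0.1600 * 70 * 0.54 * 10

60.4800 mm


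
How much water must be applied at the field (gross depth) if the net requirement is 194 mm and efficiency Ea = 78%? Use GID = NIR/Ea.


Ea = 78% = 0.78
GID = NIR / Ea = 194 / 0.78 = 248.7179 mm

248.7179 mm


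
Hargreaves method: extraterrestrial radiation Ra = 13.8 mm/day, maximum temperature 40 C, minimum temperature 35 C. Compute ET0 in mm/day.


Tmean = (Tmax + Tmin)/2 = (40 + 35)/2 = 37.5
ET0 = 0.0023 * 13.8 * (37.5 + 17.8) * sqrt(40 - 35)
ET0 = 0.0023 * 13.8 * 55.3 * 2.236068

3.9248 mm/day


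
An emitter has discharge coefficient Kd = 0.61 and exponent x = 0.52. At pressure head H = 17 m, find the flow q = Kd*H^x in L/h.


q = Kd * H^x = 0.61 * 17^0.52 = 0.61 * 4.363485

2.6617 L/h


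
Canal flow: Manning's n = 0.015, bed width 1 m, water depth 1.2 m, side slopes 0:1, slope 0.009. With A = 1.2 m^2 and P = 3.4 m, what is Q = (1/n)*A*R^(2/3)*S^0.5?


R = A/P = 1.2/3.4 = 0.352941
Q = (1/0.015) * 1.2 * 0.352941^(2/3) * 0.009^0.5

3.7904 m^3/s


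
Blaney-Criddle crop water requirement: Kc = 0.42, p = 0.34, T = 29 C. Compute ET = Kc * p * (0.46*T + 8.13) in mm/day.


ET = Kc * p * (0.46*T + 8.13)
ET = 0.42 * 0.34 * (0.46*29 + 8.13)
ET = 0.42 * 0.34 * 21.4700

3.0659 mm/day


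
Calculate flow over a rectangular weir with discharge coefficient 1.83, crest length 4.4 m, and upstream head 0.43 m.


Q = C * L * H^(3/2) = 1.83 * 4.4 * 0.43^1.5 = 1.83 * 4.4 * 0.281970

2.2704 m^3/s


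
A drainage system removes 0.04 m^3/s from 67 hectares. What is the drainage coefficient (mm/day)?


DC = Q * 86400 / (A * 10000) * 1000
DC = 0.04 * 86400 / (67 * 10000) * 1000
DC = 3456000.0000 / 670000

5.1582 mm/day


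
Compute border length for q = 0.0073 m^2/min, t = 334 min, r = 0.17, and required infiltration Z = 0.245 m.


L = q*t/((1+r)*Z)
L = 0.0073*334/((1+0.17)*0.245)
L = 2.4382/0.28665

8.5058 m


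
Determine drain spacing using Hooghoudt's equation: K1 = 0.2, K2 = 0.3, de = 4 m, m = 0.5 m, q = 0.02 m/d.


S^2 = 8*K2*de*m/q + 4*K1*m^2/q
S^2 = 8*0.3*4*0.5/0.02 + 4*0.2*0.5^2/0.02
S = sqrt(250.0000)

15.8114 m


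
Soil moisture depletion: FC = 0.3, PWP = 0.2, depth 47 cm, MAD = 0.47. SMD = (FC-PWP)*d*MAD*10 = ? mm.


SMD = (FC - PWP) * d * MAD * 10
SMD = (0.3 - 0.2) * 47 * 0.47 * 10
SMD = 0.1000 * 47 * 0.47 * 10

22.0900 mm


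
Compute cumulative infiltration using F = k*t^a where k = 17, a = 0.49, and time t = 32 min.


F = k * t^a = 17 * 32^0.49
F = 17 * 5.464161

92.8907 mm


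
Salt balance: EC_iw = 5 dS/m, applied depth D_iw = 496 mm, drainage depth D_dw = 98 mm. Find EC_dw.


EC_dw = EC_iw * D_iw / D_dw
EC_dw = 5 * 496 / 98
EC_dw = 2480 / 98

25.3061 dS/m


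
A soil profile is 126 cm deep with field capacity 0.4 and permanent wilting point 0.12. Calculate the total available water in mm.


AWC = (FC - PWP) * d * 10
AWC = (0.4 - 0.12) * 126 * 10
AWC = 0.2800 * 126 * 10

352.8000 mm


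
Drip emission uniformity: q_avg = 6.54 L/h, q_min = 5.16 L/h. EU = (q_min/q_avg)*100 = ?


EU = (q_min/q_avg)*100 = (5.16/6.54)*100 = 78.8991%

78.8991 %


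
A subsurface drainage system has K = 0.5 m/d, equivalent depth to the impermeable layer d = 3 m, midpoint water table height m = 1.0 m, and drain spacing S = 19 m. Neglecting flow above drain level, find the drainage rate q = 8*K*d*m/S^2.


q = 8*K*d*m/S^2
q = 8*0.5*3*1.0/19^2
q = 12.0000 / 361

0.0332 m/d


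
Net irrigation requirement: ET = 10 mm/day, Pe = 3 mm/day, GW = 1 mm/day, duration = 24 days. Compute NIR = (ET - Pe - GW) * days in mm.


Daily deficit = ET - Pe - GW = 10 - 3 - 1 = 6 mm/day
NIR = 6 * 24 = 144 mm

144.0000 mm


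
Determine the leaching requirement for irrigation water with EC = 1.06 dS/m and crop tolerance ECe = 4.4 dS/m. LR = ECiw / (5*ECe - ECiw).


LR = ECiw / (5*ECe - ECiw)
LR = 1.06 / (5*4.4 - 1.06)
LR = 1.06 / 20.9400

0.0506


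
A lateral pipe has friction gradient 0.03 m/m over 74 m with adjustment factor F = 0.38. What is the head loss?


hf = J * L * F = 0.03 * 74 * 0.38 = 0.8436 m

0.8436 m


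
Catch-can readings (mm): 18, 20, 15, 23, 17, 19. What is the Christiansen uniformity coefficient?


mean = 18.666667 mm
MAD = 2.000000 mm
CU = (1 - 2.000000/18.666667)*100

89.2857 %


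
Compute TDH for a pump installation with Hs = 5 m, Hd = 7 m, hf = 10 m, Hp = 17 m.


TDH = Hs + Hd + hf + Hp = 5 + 7 + 10 + 17 = 39

39 m


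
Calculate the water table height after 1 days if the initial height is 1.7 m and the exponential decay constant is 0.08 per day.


m = m0 * exp(-k*t)
m = 1.7 * exp(-0.08 * 1)
m = 1.7 * exp(-0.0800)

1.5693 m


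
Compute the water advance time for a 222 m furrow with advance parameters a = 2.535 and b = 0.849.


t = (L/a)^(1/b)
t = (222/2.535)^(1/0.849)
t = 87.573964^(1/0.849)

194.0165 min


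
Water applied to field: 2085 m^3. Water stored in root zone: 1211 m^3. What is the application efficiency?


Ea = V_root / V_field * 100 = 1211 / 2085 * 100 = 58.0815%

58.0815 %


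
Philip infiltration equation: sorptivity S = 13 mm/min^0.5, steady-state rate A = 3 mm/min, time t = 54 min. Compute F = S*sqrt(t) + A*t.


F = S*sqrt(t) + A*t
F = 13*sqrt(54) + 3*54
F = 13*7.348469 + 162

257.5301 mm


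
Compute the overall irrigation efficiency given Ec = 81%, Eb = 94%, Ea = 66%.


Ec = 0.81, Eb = 0.94, Ea = 0.66
E = 0.81 * 0.94 * 0.66 * 100 = 50.2524%

50.2524 %


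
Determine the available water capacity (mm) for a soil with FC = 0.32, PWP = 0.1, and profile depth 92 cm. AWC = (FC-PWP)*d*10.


AWC = (FC - PWP) * d * 10
AWC = (0.32 - 0.1) * 92 * 10
AWC = 0.2200 * 92 * 10

202.4000 mm


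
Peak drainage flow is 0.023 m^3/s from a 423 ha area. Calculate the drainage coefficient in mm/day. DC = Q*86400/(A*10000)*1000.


DC = Q * 86400 / (A * 10000) * 1000
DC = 0.023 * 86400 / (423 * 10000) * 1000
DC = 1987200.0000 / 4230000

0.4698 mm/day


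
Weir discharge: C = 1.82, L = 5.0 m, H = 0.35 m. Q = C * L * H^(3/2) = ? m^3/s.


Q = C * L * H^(3/2) = 1.82 * 5.0 * 0.35^1.5 = 1.82 * 5.0 * 0.207063

1.8843 m^3/s


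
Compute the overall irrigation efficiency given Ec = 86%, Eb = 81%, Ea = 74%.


Ec = 0.86, Eb = 0.81, Ea = 0.74
E = 0.86 * 0.81 * 0.74 * 100 = 51.5484%

51.5484 %


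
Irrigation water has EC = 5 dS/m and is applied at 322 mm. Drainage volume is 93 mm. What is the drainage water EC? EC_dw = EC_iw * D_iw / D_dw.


EC_dw = EC_iw * D_iw / D_dw
EC_dw = 5 * 322 / 93
EC_dw = 1610 / 93

17.3118 dS/m


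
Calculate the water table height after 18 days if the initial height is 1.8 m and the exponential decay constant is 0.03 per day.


m = m0 * exp(-k*t)
m = 1.8 * exp(-0.03 * 18)
m = 1.8 * exp(-0.5400)

1.0489 m


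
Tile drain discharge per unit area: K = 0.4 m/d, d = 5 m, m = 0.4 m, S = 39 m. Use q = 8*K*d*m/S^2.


q = 8*K*d*m/S^2
q = 8*0.4*5*0.4/39^2
q = 6.4000 / 1521

0.0042 m/d


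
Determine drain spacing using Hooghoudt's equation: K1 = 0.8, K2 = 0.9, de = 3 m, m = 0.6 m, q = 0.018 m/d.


S^2 = 8*K2*de*m/q + 4*K1*m^2/q
S^2 = 8*0.9*3*0.6/0.018 + 4*0.8*0.6^2/0.018
S = sqrt(784.0000)

28.0000 m


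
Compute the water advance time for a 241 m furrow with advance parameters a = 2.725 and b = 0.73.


t = (L/a)^(1/b)
t = (241/2.725)^(1/0.73)
t = 88.440367^(1/0.73)

464.1353 min


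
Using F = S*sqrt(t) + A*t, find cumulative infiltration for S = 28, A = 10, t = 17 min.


F = S*sqrt(t) + A*t
F = 28*sqrt(17) + 10*17
F = 28*4.123106 + 170

285.4470 mm


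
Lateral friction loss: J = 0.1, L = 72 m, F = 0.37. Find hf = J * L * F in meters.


hf = J * L * F = 0.1 * 72 * 0.37 = 2.6640 m

2.6640 m


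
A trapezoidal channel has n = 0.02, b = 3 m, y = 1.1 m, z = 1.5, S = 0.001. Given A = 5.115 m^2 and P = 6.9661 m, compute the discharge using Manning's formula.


R = A/P = 5.115/6.9661 = 0.734270
Q = (1/0.02) * 5.115 * 0.734270^(2/3) * 0.001^0.5

6.5824 m^3/s


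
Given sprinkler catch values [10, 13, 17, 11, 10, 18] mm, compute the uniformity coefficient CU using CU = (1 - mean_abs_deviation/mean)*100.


mean = 13.166667 mm
MAD = 2.888889 mm
CU = (1 - 2.888889/13.166667)*100

78.0591 %
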